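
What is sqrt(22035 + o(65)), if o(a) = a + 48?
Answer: 14*sqrt(113) ≈ 148.82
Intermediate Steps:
o(a) = 48 + a
sqrt(22035 + o(65)) = sqrt(22035 + (48 + 65)) = sqrt(22035 + 113) = sqrt(22148) = 14*sqrt(113)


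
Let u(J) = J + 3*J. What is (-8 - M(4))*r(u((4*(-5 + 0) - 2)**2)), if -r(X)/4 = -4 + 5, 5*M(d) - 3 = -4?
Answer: 156/5 ≈ 31.200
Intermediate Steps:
M(d) = -1/5 (M(d) = 3/5 + (1/5)*(-4) = 3/5 - 4/5 = -1/5)
u(J) = 4*J
r(X) = -4 (r(X) = -4*(-4 + 5) = -4*1 = -4)
(-8 - M(4))*r(u((4*(-5 + 0) - 2)**2)) = (-8 - 1*(-1/5))*(-4) = (-8 + 1/5)*(-4) = -39/5*(-4) = 156/5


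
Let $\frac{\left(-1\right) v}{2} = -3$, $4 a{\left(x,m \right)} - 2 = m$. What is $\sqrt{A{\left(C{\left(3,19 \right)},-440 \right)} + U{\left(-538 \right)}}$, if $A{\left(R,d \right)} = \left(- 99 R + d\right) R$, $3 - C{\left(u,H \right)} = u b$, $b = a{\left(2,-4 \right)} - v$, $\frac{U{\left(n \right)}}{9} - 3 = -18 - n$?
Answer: $\frac{3 i \sqrt{24583}}{2} \approx 235.18 i$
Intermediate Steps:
$a{\left(x,m \right)} = \frac{1}{2} + \frac{m}{4}$
$v = 6$ ($v = \left(-2\right) \left(-3\right) = 6$)
$U{\left(n \right)} = -135 - 9 n$ ($U{\left(n \right)} = 27 + 9 \left(-18 - n\right) = 27 - \left(162 + 9 n\right) = -135 - 9 n$)
$b = - \frac{13}{2}$ ($b = \left(\frac{1}{2} + \frac{1}{4} \left(-4\right)\right) - 6 = \left(\frac{1}{2} - 1\right) - 6 = - \frac{1}{2} - 6 = - \frac{13}{2} \approx -6.5$)
$C{\left(u,H \right)} = 3 + \frac{13 u}{2}$ ($C{\left(u,H \right)} = 3 - u \left(- \frac{13}{2}\right) = 3 - - \frac{13 u}{2} = 3 + \frac{13 u}{2}$)
$A{\left(R,d \right)} = R \left(d - 99 R\right)$ ($A{\left(R,d \right)} = \left(d - 99 R\right) R = R \left(d - 99 R\right)$)
$\sqrt{A{\left(C{\left(3,19 \right)},-440 \right)} + U{\left(-538 \right)}} = \sqrt{\left(3 + \frac{13}{2} \cdot 3\right) \left(-440 - 99 \left(3 + \frac{13}{2} \cdot 3\right)\right) - -4707} = \sqrt{\left(3 + \frac{39}{2}\right) \left(-440 - 99 \left(3 + \frac{39}{2}\right)\right) + \left(-135 + 4842\right)} = \sqrt{\frac{45 \left(-440 - \frac{4455}{2}\right)}{2} + 4707} = \sqrt{\frac{45}{2} \left(- \frac{5335}{2}\right) + 4707} = \sqrt{- \frac{240075}{4} + 4707} = \sqrt{- \frac{221247}{4}} = \frac{3 i \sqrt{24583}}{2}$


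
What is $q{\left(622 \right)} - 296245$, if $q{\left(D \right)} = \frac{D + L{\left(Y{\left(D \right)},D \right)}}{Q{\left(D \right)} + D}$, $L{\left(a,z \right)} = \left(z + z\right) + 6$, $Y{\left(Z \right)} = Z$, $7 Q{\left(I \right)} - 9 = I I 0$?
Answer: $- \frac{1292503831}{4363} \approx -2.9624 \cdot 10^{5}$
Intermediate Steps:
$Q{\left(I \right)} = \frac{9}{7}$ ($Q{\left(I \right)} = \frac{9}{7} + \frac{I I 0}{7} = \frac{9}{7} + \frac{I^{2} \cdot 0}{7} = \frac{9}{7} + \frac{1}{7} \cdot 0 = \frac{9}{7} + 0 = \frac{9}{7}$)
$L{\left(a,z \right)} = 6 + 2 z$ ($L{\left(a,z \right)} = 2 z + 6 = 6 + 2 z$)
$q{\left(D \right)} = \frac{6 + 3 D}{\frac{9}{7} + D}$ ($q{\left(D \right)} = \frac{D + \left(6 + 2 D\right)}{\frac{9}{7} + D} = \frac{6 + 3 D}{\frac{9}{7} + D}$)
$q{\left(622 \right)} - 296245 = \frac{21 \left(2 + 622\right)}{9 + 7 \cdot 622} - 296245 = 21 \frac{1}{9 + 4354} \cdot 624 - 296245 = 21 \cdot \frac{1}{4363} \cdot 624 - 296245 = \frac{13104}{4363} - 296245 = - \frac{1292503831}{4363}$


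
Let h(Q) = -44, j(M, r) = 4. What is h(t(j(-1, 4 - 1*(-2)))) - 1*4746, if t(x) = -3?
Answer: -4790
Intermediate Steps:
h(t(j(-1, 4 - 1*(-2)))) - 1*4746 = -44 - 1*4746 = -44 - 4746 = -4790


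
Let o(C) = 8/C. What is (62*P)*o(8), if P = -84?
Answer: -5208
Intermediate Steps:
(62*P)*o(8) = (62*(-84))*(8/8) = -41664/8 = -5208*1 = -5208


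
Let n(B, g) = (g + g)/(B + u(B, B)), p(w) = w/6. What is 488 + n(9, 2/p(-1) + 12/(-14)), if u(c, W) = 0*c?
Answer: 3396/7 ≈ 485.14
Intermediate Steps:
u(c, W) = 0
p(w) = w/6 (p(w) = w*(1/6) = w/6)
n(B, g) = 2*g/B (n(B, g) = (g + g)/(B + 0) = (2*g)/B = 2*g/B)
488 + n(9, 2/p(-1) + 12/(-14)) = 488 + 2*(2/(((1/6)*(-1))) + 12/(-14))/9 = 488 + 2*(2/(-1/6) + 12*(-1/14))*(1/9) = 488 + 2*(2*(-6) - 6/7)*(1/9) = 488 + 2*(-12 - 6/7)*(1/9) = 488 + 2*(-90/7)*(1/9) = 488 - 20/7 = 3396/7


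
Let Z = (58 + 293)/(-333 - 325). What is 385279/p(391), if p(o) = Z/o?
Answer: -99123810562/351 ≈ -2.8240e+8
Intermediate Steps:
Z = -351/658 (Z = 351/(-658) = 351*(-1/658) = -351/658 ≈ -0.53343)
p(o) = -351/(658*o)
385279/p(391) = 385279/((-351/658/391)) = 385279/((-351/658*1/391)) = 385279/(-351/257278) = 385279*(-257278/351) = -99123810562/351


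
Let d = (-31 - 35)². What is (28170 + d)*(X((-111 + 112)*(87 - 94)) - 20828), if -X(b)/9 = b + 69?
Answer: -695601036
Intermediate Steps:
X(b) = -621 - 9*b (X(b) = -9*(b + 69) = -9*(69 + b) = -621 - 9*b)
d = 4356 (d = (-66)² = 4356)
(28170 + d)*(X((-111 + 112)*(87 - 94)) - 20828) = (28170 + 4356)*((-621 - 9*(-111 + 112)*(87 - 94)) - 20828) = 32526*((-621 - 9*(-7)) - 20828) = 32526*((-621 + 63) - 20828) = 32526*(-558 - 20828) = 32526*(-21386) = -695601036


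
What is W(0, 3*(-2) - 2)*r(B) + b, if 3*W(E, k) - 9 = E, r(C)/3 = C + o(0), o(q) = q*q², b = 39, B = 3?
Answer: 66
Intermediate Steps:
o(q) = q³
r(C) = 3*C (r(C) = 3*(C + 0³) = 3*(C + 0) = 3*C)
W(E, k) = 3 + E/3
W(0, 3*(-2) - 2)*r(B) + b = (3 + (⅓)*0)*(3*3) + 39 = (3 + 0)*9 + 39 = 3*9 + 39 = 27 + 39 = 66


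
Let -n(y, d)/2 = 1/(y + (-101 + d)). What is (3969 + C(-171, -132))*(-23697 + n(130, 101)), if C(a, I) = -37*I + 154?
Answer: -13873536142/65 ≈ -2.1344e+8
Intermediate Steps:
C(a, I) = 154 - 37*I
n(y, d) = -2/(-101 + d + y) (n(y, d) = -2/(y + (-101 + d)) = -2/(-101 + d + y))
(3969 + C(-171, -132))*(-23697 + n(130, 101)) = (3969 + (154 - 37*(-132)))*(-23697 - 2/(-101 + 101 + 130)) = (3969 + (154 + 4884))*(-23697 - 2/130) = (3969 + 5038)*(-23697 - 2*1/130) = 9007*(-23697 - 1/65) = 9007*(-1540306/65) = -13873536142/65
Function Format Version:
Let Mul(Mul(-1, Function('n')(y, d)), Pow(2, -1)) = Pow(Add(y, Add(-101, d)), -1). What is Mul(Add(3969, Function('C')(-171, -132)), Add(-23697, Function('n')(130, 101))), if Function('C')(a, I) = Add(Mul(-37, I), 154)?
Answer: Rational(-13873536142, 65) ≈ -2.1344e+8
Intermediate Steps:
Function('C')(a, I) = Add(154, Mul(-37, I))
Function('n')(y, d) = Mul(-2, Pow(Add(-101, d, y), -1)) (Function('n')(y, d) = Mul(-2, Pow(Add(y, Add(-101, d)), -1)) = Mul(-2, Pow(Add(-101, d, y), -1)))
Mul(Add(3969, Function('C')(-171, -132)), Add(-23697, Function('n')(130, 101))) = Mul(Add(3969, Add(154, Mul(-37, -132))), Add(-23697, Mul(-2, Pow(Add(-101, 101, 130), -1)))) = Mul(Add(3969, Add(154, 4884)), Add(-23697, Mul(-2, Pow(130, -1)))) = Mul(Add(3969, 5038), Add(-23697, Mul(-2, Rational(1, 130)))) = Mul(9007, Add(-23697, Rational(-1, 65))) = Mul(9007, Rational(-1540306, 65)) = Rational(-13873536142, 65)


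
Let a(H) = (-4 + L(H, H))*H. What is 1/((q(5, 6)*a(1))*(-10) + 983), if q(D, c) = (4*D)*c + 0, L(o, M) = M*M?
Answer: 1/4583 ≈ 0.00021820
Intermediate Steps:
L(o, M) = M²
q(D, c) = 4*D*c (q(D, c) = 4*D*c + 0 = 4*D*c)
a(H) = H*(-4 + H²) (a(H) = (-4 + H²)*H = H*(-4 + H²))
1/((q(5, 6)*a(1))*(-10) + 983) = 1/(((4*5*6)*(1*(-4 + 1²)))*(-10) + 983) = 1/((120*(1*(-4 + 1)))*(-10) + 983) = 1/((120*(1*(-3)))*(-10) + 983) = 1/((120*(-3))*(-10) + 983) = 1/(-360*(-10) + 983) = 1/(3600 + 983) = 1/4583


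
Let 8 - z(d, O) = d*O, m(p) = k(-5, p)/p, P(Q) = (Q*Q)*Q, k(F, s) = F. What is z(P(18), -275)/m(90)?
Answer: -28868544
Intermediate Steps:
P(Q) = Q³ (P(Q) = Q²*Q = Q³)
m(p) = -5/p
z(d, O) = 8 - O*d (z(d, O) = 8 - d*O = 8 - O*d)
z(P(18), -275)/m(90) = (8 - 1*(-275)*18³)/((-5/90)) = (8 - 1*(-275)*5832)/((-5*1/90)) = (8 + 1603800)/(-1/18) = 1603808*(-18) = -28868544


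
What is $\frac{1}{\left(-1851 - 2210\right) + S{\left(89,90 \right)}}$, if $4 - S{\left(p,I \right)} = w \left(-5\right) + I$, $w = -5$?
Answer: $- \frac{1}{4172} \approx -0.00023969$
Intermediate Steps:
$S{\left(p,I \right)} = -21 - I$ ($S{\left(p,I \right)} = 4 - \left(\left(-5\right) \left(-5\right) + I\right) = 4 - \left(25 + I\right) = -21 - I$)
$\frac{1}{\left(-1851 - 2210\right) + S{\left(89,90 \right)}} = \frac{1}{\left(-1851 - 2210\right) - 111} = \frac{1}{-4061 - 111} = \frac{1}{-4172} = - \frac{1}{4172}$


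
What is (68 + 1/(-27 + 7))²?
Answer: 1846881/400 ≈ 4617.2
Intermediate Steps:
(68 + 1/(-27 + 7))² = (68 + 1/(-20))² = (68 - 1/20)² = (1359/20)² = 1846881/400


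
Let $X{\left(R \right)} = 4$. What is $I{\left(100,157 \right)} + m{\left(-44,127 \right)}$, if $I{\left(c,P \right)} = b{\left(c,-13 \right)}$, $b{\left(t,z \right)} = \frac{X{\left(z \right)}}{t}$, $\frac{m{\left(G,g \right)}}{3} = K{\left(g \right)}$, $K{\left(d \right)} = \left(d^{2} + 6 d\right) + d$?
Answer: $\frac{1276351}{25} \approx 51054.0$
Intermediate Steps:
$K{\left(d \right)} = d^{2} + 7 d$
$m{\left(G,g \right)} = 3 g \left(7 + g\right)$
$b{\left(t,z \right)} = \frac{4}{t}$
$I{\left(c,P \right)} = \frac{4}{c}$
$I{\left(100,157 \right)} + m{\left(-44,127 \right)} = \frac{4}{100} + 3 \cdot 127 \left(7 + 127\right) = 4 \cdot \frac{1}{100} + 3 \cdot 127 \cdot 134 = \frac{1}{25} + 51054 = \frac{1276351}{25}$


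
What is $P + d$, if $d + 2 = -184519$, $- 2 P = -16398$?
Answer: $-176322$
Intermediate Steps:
$P = 8199$ ($P = \left(- \frac{1}{2}\right) \left(-16398\right) = 8199$)
$d = -184521$ ($d = -2 - 184519 = -184521$)
$P + d = 8199 - 184521 = -176322$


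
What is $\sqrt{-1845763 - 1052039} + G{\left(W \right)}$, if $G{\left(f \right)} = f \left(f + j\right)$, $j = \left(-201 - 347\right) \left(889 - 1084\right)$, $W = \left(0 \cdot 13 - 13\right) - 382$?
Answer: $-42053675 + 3 i \sqrt{321978} \approx -4.2054 \cdot 10^{7} + 1702.3 i$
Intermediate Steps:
$W = -395$ ($W = \left(0 - 13\right) - 382 = -13 - 382 = -395$)
$j = 106860$ ($j = \left(-548\right) \left(-195\right) = 106860$)
$G{\left(f \right)} = f \left(106860 + f\right)$ ($G{\left(f \right)} = f \left(f + 106860\right) = f \left(106860 + f\right)$)
$\sqrt{-1845763 - 1052039} + G{\left(W \right)} = \sqrt{-1845763 - 1052039} - 395 \left(106860 - 395\right) = \sqrt{-2897802} - 42053675 = 3 i \sqrt{321978} - 42053675 = -42053675 + 3 i \sqrt{321978}$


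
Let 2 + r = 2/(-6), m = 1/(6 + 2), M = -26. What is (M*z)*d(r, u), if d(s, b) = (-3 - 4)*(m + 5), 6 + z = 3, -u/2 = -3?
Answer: -11193/4 ≈ -2798.3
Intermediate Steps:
u = 6 (u = -2*(-3) = 6)
m = 1/8 ≈ 0.12500
z = -3 (z = -6 + 3 = -3)
r = -7/3 (r = -2 + 2/(-6) = -2 + 2*(-1/6) = -2 - 1/3 = -7/3 ≈ -2.3333)
d(s, b) = -287/8 (d(s, b) = (-3 - 4)*(1/8 + 5) = -7*41/8 = -287/8)
(M*z)*d(r, u) = -26*(-3)*(-287/8) = 78*(-287/8) = -11193/4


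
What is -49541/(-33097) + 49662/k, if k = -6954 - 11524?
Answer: -364122308/305783183 ≈ -1.1908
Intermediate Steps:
k = -18478
-49541/(-33097) + 49662/k = -49541/(-33097) + 49662/(-18478) = -49541*(-1/33097) + 49662*(-1/18478) = 49541/33097 - 24831/9239 = -364122308/305783183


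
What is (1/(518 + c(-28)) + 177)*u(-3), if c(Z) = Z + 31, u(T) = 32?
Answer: 2950976/521 ≈ 5664.1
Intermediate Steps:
c(Z) = 31 + Z
(1/(518 + c(-28)) + 177)*u(-3) = (1/(518 + (31 - 28)) + 177)*32 = (1/(518 + 3) + 177)*32 = (1/521 + 177)*32 = (92218/521)*32 = 2950976/521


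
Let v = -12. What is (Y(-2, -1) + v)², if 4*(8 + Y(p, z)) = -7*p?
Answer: 1089/4 ≈ 272.25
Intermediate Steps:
Y(p, z) = -8 - 7*p/4 (Y(p, z) = -8 + (-7*p)/4 = -8 - 7*p/4)
(Y(-2, -1) + v)² = ((-8 - 7/4*(-2)) - 12)² = ((-8 + 7/2) - 12)² = (-9/2 - 12)² = (-33/2)² = 1089/4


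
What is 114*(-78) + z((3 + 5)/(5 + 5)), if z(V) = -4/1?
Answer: -8896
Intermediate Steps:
z(V) = -4 (z(V) = -4*1 = -4)
114*(-78) + z((3 + 5)/(5 + 5)) = 114*(-78) - 4 = -8892 - 4 = -8896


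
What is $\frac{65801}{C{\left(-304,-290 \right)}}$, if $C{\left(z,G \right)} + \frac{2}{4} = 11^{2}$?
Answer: $\frac{131602}{241} \approx 546.07$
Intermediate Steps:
$C{\left(z,G \right)} = \frac{241}{2}$ ($C{\left(z,G \right)} = - \frac{1}{2} + 11^{2} = - \frac{1}{2} + 121 = \frac{241}{2}$)
$\frac{65801}{C{\left(-304,-290 \right)}} = \frac{65801}{\frac{241}{2}} = 65801 \cdot \frac{2}{241} = \frac{131602}{241}$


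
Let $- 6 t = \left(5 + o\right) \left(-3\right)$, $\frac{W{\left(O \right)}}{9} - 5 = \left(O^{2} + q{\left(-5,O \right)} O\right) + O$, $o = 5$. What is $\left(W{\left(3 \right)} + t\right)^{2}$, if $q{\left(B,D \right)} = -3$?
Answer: $5929$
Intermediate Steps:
$W{\left(O \right)} = 45 - 18 O + 9 O^{2}$ ($W{\left(O \right)} = 45 + 9 \left(\left(O^{2} - 3 O\right) + O\right) = 45 + 9 \left(O^{2} - 2 O\right) = 45 + \left(- 18 O + 9 O^{2}\right) = 45 - 18 O + 9 O^{2}$)
$t = 5$ ($t = - \frac{\left(5 + 5\right) \left(-3\right)}{6} = - \frac{10 \left(-3\right)}{6} = \left(- \frac{1}{6}\right) \left(-30\right) = 5$)
$\left(W{\left(3 \right)} + t\right)^{2} = \left(\left(45 - 54 + 9 \cdot 3^{2}\right) + 5\right)^{2} = \left(\left(45 - 54 + 9 \cdot 9\right) + 5\right)^{2} = \left(\left(45 - 54 + 81\right) + 5\right)^{2} = \left(72 + 5\right)^{2} = 77^{2} = 5929$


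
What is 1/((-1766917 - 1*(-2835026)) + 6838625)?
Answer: 1/7906734 ≈ 1.2647e-7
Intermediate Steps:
1/((-1766917 - 1*(-2835026)) + 6838625) = 1/((-1766917 + 2835026) + 6838625) = 1/(1068109 + 6838625) = 1/7906734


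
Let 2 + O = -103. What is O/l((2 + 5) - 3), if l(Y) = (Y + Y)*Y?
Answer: -105/32 ≈ -3.2813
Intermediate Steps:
O = -105 (O = -2 - 103 = -105)
l(Y) = 2*Y² (l(Y) = (2*Y)*Y = 2*Y²)
O/l((2 + 5) - 3) = -105*1/(2*((2 + 5) - 3)²) = -105*1/(2*(7 - 3)²) = -105/(2*4²) = -105/(2*16) = -105/32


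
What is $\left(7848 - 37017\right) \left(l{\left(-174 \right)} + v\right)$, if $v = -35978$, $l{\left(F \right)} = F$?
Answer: $1054517688$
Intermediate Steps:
$\left(7848 - 37017\right) \left(l{\left(-174 \right)} + v\right) = \left(7848 - 37017\right) \left(-174 - 35978\right) = \left(-29169\right) \left(-36152\right) = 1054517688$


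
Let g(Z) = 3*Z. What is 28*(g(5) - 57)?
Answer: -1176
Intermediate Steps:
28*(g(5) - 57) = 28*(3*5 - 57) = 28*(15 - 57) = 28*(-42) = -1176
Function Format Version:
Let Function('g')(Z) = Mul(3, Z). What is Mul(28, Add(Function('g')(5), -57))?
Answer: -1176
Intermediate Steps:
Mul(28, Add(Function('g')(5), -57)) = Mul(28, Add(Mul(3, 5), -57)) = Mul(28, Add(15, -57)) = Mul(28, -42) = -1176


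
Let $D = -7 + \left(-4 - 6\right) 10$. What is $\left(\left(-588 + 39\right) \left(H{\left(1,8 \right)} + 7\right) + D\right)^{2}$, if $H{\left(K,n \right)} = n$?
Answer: $69588964$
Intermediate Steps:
$D = -107$ ($D = -7 + \left(-4 - 6\right) 10 = -7 - 100 = -107$)
$\left(\left(-588 + 39\right) \left(H{\left(1,8 \right)} + 7\right) + D\right)^{2} = \left(\left(-588 + 39\right) \left(8 + 7\right) - 107\right)^{2} = \left(\left(-549\right) 15 - 107\right)^{2} = \left(-8235 - 107\right)^{2} = \left(-8342\right)^{2} = 69588964$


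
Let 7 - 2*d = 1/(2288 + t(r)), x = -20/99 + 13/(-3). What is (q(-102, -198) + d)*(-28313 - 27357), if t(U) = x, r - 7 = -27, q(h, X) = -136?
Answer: 1667505610990/226063 ≈ 7.3763e+6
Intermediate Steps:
r = -20 (r = 7 - 27 = -20)
x = -449/99 (x = -20*1/99 + 13*(-⅓) = -20/99 - 13/3 = -449/99 ≈ -4.5354)
t(U) = -449/99
d = 791171/226063 (d = 7/2 - 1/(2*(2288 - 449/99)) = 7/2 - 1/(2*226063/99) = 7/2 - ½*99/226063 = 7/2 - 99/452126 = 791171/226063 ≈ 3.4998)
(q(-102, -198) + d)*(-28313 - 27357) = (-136 + 791171/226063)*(-28313 - 27357) = -29953397/226063*(-55670) = 1667505610990/226063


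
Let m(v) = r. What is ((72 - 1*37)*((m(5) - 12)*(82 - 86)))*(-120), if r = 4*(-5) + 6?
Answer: -436800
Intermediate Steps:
r = -14 (r = -20 + 6 = -14)
m(v) = -14
((72 - 1*37)*((m(5) - 12)*(82 - 86)))*(-120) = ((72 - 1*37)*((-14 - 12)*(82 - 86)))*(-120) = ((72 - 37)*(-26*(-4)))*(-120) = (35*104)*(-120) = 3640*(-120) = -436800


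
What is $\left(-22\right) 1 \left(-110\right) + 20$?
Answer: $2440$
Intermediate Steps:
$\left(-22\right) 1 \left(-110\right) + 20 = \left(-22\right) \left(-110\right) + 20 = 2420 + 20 = 2440$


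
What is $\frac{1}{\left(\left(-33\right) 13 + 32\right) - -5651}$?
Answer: $\frac{1}{5254} \approx 0.00019033$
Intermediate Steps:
$\frac{1}{\left(\left(-33\right) 13 + 32\right) - -5651} = \frac{1}{\left(-429 + 32\right) + 5651} = \frac{1}{-397 + 5651} = \frac{1}{5254}$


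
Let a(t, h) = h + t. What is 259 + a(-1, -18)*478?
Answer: -8823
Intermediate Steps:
259 + a(-1, -18)*478 = 259 + (-18 - 1)*478 = 259 - 19*478 = 259 - 9082 = -8823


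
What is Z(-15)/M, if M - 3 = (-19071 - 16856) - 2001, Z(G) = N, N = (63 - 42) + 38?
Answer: -59/37925 ≈ -0.0015557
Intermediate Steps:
N = 59 (N = 21 + 38 = 59)
Z(G) = 59
M = -37925 (M = 3 + ((-19071 - 16856) - 2001) = 3 + (-35927 - 2001) = 3 - 37928 = -37925)
Z(-15)/M = 59/(-37925) = 59*(-1/37925) = -59/37925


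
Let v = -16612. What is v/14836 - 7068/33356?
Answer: -1328570/997721 ≈ -1.3316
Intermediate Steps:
v/14836 - 7068/33356 = -16612/14836 - 7068/33356 = -16612*1/14836 - 7068*1/33356 = -4153/3709 - 57/269 = -1328570/997721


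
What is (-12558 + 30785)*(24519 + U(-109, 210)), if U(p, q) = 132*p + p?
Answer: 182670994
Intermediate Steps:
U(p, q) = 133*p
(-12558 + 30785)*(24519 + U(-109, 210)) = (-12558 + 30785)*(24519 + 133*(-109)) = 18227*(24519 - 14497) = 18227*10022 = 182670994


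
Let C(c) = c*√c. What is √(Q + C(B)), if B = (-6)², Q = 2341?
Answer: √2557 ≈ 50.567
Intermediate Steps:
B = 36
C(c) = c^(3/2)
√(Q + C(B)) = √(2341 + 36^(3/2)) = √(2341 + 216) = √2557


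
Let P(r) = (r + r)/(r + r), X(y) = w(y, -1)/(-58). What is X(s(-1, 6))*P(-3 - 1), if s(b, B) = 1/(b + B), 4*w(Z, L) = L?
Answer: 1/232 ≈ 0.0043103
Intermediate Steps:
w(Z, L) = L/4
s(b, B) = 1/(B + b)
X(y) = 1/232 (X(y) = ((1/4)*(-1))/(-58) = -1/4*(-1/58) = 1/232)
P(r) = 1 (P(r) = (2*r)/((2*r)) = (2*r)*(1/(2*r)) = 1)
X(s(-1, 6))*P(-3 - 1) = (1/232)*1 = 1/232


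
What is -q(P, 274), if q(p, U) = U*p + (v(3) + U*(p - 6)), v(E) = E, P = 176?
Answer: -94807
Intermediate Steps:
q(p, U) = 3 + U*p + U*(-6 + p) (q(p, U) = U*p + (3 + U*(p - 6)) = U*p + (3 + U*(-6 + p)) = 3 + U*p + U*(-6 + p))
-q(P, 274) = -(3 - 6*274 + 2*274*176) = -(3 - 1644 + 96448) = -1*94807 = -94807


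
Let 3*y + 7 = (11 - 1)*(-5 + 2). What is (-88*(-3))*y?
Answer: -3256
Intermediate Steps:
y = -37/3 (y = -7/3 + ((11 - 1)*(-5 + 2))/3 = -7/3 + (10*(-3))/3 = -7/3 + (⅓)*(-30) = -7/3 - 10 = -37/3 ≈ -12.333)
(-88*(-3))*y = -88*(-3)*(-37/3) = -8*(-33)*(-37/3) = 264*(-37/3) = -3256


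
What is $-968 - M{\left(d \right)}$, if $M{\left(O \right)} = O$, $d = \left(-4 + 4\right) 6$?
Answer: $-968$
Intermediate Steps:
$d = 0$ ($d = 0 \cdot 6 = 0$)
$-968 - M{\left(d \right)} = -968 - 0 = -968 + 0 = -968$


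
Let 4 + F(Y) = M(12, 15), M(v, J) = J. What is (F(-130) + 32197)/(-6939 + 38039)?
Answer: 8052/7775 ≈ 1.0356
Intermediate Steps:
F(Y) = 11 (F(Y) = -4 + 15 = 11)
(F(-130) + 32197)/(-6939 + 38039) = (11 + 32197)/(-6939 + 38039) = 32208/31100 = 32208*(1/31100) = 8052/7775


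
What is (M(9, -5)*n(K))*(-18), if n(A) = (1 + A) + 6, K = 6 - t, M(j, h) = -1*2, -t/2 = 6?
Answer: 900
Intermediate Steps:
t = -12 (t = -2*6 = -12)
M(j, h) = -2
K = 18 (K = 6 - 1*(-12) = 6 + 12 = 18)
n(A) = 7 + A
(M(9, -5)*n(K))*(-18) = -2*(7 + 18)*(-18) = -2*25*(-18) = -50*(-18) = 900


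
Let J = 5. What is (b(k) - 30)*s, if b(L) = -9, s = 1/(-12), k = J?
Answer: 13/4 ≈ 3.2500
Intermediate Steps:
k = 5
s = -1/12 ≈ -0.083333
(b(k) - 30)*s = (-9 - 30)*(-1/12) = -39*(-1/12) = 13/4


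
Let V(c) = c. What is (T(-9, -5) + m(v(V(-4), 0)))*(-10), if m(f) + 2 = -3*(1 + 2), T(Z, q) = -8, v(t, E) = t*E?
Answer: 190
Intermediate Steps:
v(t, E) = E*t
m(f) = -11 (m(f) = -2 - 3*(1 + 2) = -2 - 3*3 = -2 - 9 = -11)
(T(-9, -5) + m(v(V(-4), 0)))*(-10) = (-8 - 11)*(-10) = -19*(-10) = 190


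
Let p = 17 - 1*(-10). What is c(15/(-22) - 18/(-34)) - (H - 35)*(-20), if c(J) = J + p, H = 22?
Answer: -87199/374 ≈ -233.15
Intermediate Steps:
p = 27 (p = 17 + 10 = 27)
c(J) = 27 + J (c(J) = J + 27 = 27 + J)
c(15/(-22) - 18/(-34)) - (H - 35)*(-20) = (27 + (15/(-22) - 18/(-34))) - (22 - 35)*(-20) = (27 + (15*(-1/22) - 18*(-1/34))) - (-13)*(-20) = (27 + (-15/22 + 9/17)) - 1*260 = (27 - 57/374) - 260 = 10041/374 - 260 = -87199/374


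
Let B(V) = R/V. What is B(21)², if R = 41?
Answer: 1681/441 ≈ 3.8118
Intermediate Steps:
B(V) = 41/V
B(21)² = (41/21)² = 1681/441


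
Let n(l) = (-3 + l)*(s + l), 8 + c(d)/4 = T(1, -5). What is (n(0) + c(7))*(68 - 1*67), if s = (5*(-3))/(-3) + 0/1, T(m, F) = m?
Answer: -43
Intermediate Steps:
c(d) = -28 (c(d) = -32 + 4*1 = -32 + 4 = -28)
s = 5 (s = -15*(-1/3) + 0*1 = 5 + 0 = 5)
n(l) = (-3 + l)*(5 + l)
(n(0) + c(7))*(68 - 1*67) = ((-15 + 0**2 + 2*0) - 28)*(68 - 1*67) = ((-15 + 0 + 0) - 28)*(68 - 67) = (-15 - 28)*1 = -43*1 = -43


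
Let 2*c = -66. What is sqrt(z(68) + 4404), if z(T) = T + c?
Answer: sqrt(4439) ≈ 66.626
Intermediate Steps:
c = -33 (c = (1/2)*(-66) = -33)
z(T) = -33 + T (z(T) = T - 33 = -33 + T)
sqrt(z(68) + 4404) = sqrt((-33 + 68) + 4404) = sqrt(35 + 4404) = sqrt(4439)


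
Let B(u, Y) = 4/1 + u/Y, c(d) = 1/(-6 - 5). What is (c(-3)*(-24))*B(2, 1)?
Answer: 144/11 ≈ 13.091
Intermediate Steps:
c(d) = -1/11 (c(d) = 1/(-11) = -1/11)
B(u, Y) = 4 + u/Y (B(u, Y) = 4*1 + u/Y = 4 + u/Y)
(c(-3)*(-24))*B(2, 1) = (-1/11*(-24))*(4 + 2/1) = 24*(4 + 2*1)/11 = 24*(4 + 2)/11 = (24/11)*6 = 144/11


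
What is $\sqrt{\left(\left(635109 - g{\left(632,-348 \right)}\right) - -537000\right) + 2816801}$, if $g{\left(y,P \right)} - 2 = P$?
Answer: $2 \sqrt{997314} \approx 1997.3$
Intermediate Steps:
$g{\left(y,P \right)} = 2 + P$
$\sqrt{\left(\left(635109 - g{\left(632,-348 \right)}\right) - -537000\right) + 2816801} = \sqrt{\left(\left(635109 - \left(2 - 348\right)\right) - -537000\right) + 2816801} = \sqrt{\left(\left(635109 - -346\right) + 537000\right) + 2816801} = \sqrt{\left(\left(635109 + 346\right) + 537000\right) + 2816801} = \sqrt{\left(635455 + 537000\right) + 2816801} = \sqrt{1172455 + 2816801} = \sqrt{3989256} = 2 \sqrt{997314}$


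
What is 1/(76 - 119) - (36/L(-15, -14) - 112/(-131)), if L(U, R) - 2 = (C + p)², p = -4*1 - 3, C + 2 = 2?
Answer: -151695/95761 ≈ -1.5841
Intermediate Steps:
C = 0 (C = -2 + 2 = 0)
p = -7 (p = -4 - 3 = -7)
L(U, R) = 51 (L(U, R) = 2 + (0 - 7)² = 2 + (-7)² = 2 + 49 = 51)
1/(76 - 119) - (36/L(-15, -14) - 112/(-131)) = 1/(76 - 119) - (36/51 - 112/(-131)) = 1/(-43) - (36*(1/51) - 112*(-1/131)) = -1/43 - (12/17 + 112/131) = -1/43 - 1*3476/2227 = -1/43 - 3476/2227 = -151695/95761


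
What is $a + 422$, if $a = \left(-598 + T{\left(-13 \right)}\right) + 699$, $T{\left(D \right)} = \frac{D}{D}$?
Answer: $524$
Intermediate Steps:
$T{\left(D \right)} = 1$
$a = 102$ ($a = \left(-598 + 1\right) + 699 = -597 + 699 = 102$)
$a + 422 = 102 + 422 = 524$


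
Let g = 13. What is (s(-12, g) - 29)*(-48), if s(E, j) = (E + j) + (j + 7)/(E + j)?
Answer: 384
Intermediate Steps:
s(E, j) = E + j + (7 + j)/(E + j) (s(E, j) = (E + j) + (7 + j)/(E + j) = E + j + (7 + j)/(E + j))
(s(-12, g) - 29)*(-48) = ((7 + 13 + (-12)**2 + 13**2 + 2*(-12)*13)/(-12 + 13) - 29)*(-48) = ((7 + 13 + 144 + 169 - 312)/1 - 29)*(-48) = (1*21 - 29)*(-48) = (21 - 29)*(-48) = -8*(-48) = 384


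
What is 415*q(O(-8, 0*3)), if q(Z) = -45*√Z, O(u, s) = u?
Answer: -37350*I*√2 ≈ -52821.0*I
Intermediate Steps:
415*q(O(-8, 0*3)) = 415*(-90*I*√2) = -37350*I*√2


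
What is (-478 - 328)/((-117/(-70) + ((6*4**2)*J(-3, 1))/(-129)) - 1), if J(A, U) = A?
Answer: -2426060/8741 ≈ -277.55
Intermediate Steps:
(-478 - 328)/((-117/(-70) + ((6*4**2)*J(-3, 1))/(-129)) - 1) = (-478 - 328)/((-117/(-70) + ((6*4**2)*(-3))/(-129)) - 1) = -806/((-117*(-1/70) + ((6*16)*(-3))*(-1/129)) - 1) = -806/((117/70 + (96*(-3))*(-1/129)) - 1) = -806/((117/70 - 288*(-1/129)) - 1) = -806/((117/70 + 96/43) - 1) = -806/(11751/3010 - 1) = -806/8741/3010 = -806*3010/8741 = -2426060/8741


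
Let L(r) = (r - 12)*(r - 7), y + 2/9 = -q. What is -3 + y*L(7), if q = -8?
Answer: -3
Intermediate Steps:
y = 70/9 (y = -2/9 - 1*(-8) = -2/9 + 8 = 70/9 ≈ 7.7778)
L(r) = (-12 + r)*(-7 + r)
-3 + y*L(7) = -3 + 70*(84 + 7² - 19*7)/9 = -3 + 70*(84 + 49 - 133)/9 = -3 + (70/9)*0 = -3 + 0 = -3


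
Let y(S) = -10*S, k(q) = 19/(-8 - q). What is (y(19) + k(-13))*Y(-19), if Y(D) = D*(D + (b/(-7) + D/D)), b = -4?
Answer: -308294/5 ≈ -61659.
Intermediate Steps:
Y(D) = D*(11/7 + D) (Y(D) = D*(D + (-4/(-7) + D/D)) = D*(D + (-4*(-⅐) + 1)) = D*(D + (4/7 + 1)) = D*(D + 11/7) = D*(11/7 + D))
(y(19) + k(-13))*Y(-19) = (-10*19 - 19/(8 - 13))*((⅐)*(-19)*(11 + 7*(-19))) = (-190 - 19/(-5))*((⅐)*(-19)*(11 - 133)) = (-190 - 19*(-⅕))*((⅐)*(-19)*(-122)) = (-190 + 19/5)*(2318/7) = -931/5*2318/7 = -308294/5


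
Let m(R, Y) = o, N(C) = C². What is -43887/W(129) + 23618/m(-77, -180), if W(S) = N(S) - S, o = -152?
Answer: -16527135/104576 ≈ -158.04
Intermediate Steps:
m(R, Y) = -152
W(S) = S² - S
-43887/W(129) + 23618/m(-77, -180) = -43887*1/(129*(-1 + 129)) + 23618/(-152) = -43887/(129*128) + 23618*(-1/152) = -43887/16512 - 11809/76 = -43887*1/16512 - 11809/76 = -14629/5504 - 11809/76 = -16527135/104576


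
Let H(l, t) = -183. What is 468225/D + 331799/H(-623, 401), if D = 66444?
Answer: -7320122527/4053084 ≈ -1806.1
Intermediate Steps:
468225/D + 331799/H(-623, 401) = 468225/66444 + 331799/(-183) = 468225*(1/66444) + 331799*(-1/183) = 156075/22148 - 331799/183 = -7320122527/4053084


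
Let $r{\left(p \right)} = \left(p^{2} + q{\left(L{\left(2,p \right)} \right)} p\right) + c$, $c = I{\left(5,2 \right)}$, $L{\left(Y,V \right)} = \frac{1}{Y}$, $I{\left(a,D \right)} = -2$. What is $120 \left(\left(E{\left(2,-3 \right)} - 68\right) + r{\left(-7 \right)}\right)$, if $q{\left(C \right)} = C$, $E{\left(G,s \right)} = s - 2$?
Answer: $-3540$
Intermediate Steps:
$E{\left(G,s \right)} = -2 + s$ ($E{\left(G,s \right)} = s - 2 = -2 + s$)
$c = -2$
$r{\left(p \right)} = -2 + p^{2} + \frac{p}{2}$ ($r{\left(p \right)} = \left(p^{2} + \frac{p}{2}\right) - 2 = -2 + p^{2} + \frac{p}{2}$)
$120 \left(\left(E{\left(2,-3 \right)} - 68\right) + r{\left(-7 \right)}\right) = 120 \left(\left(\left(-2 - 3\right) - 68\right) + \left(-2 + \left(-7\right)^{2} + \frac{1}{2} \left(-7\right)\right)\right) = 120 \left(\left(-5 - 68\right) - - \frac{87}{2}\right) = 120 \left(-73 + \frac{87}{2}\right) = 120 \left(- \frac{59}{2}\right) = -3540$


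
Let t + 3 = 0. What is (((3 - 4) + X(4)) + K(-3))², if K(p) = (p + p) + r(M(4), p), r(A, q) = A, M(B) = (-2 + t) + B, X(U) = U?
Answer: 16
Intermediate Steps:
t = -3 (t = -3 + 0 = -3)
M(B) = -5 + B (M(B) = (-2 - 3) + B = -5 + B)
K(p) = -1 + 2*p (K(p) = (p + p) + (-5 + 4) = 2*p - 1 = -1 + 2*p)
(((3 - 4) + X(4)) + K(-3))² = (((3 - 4) + 4) + (-1 + 2*(-3)))² = ((-1 + 4) + (-1 - 6))² = (3 - 7)² = (-4)² = 16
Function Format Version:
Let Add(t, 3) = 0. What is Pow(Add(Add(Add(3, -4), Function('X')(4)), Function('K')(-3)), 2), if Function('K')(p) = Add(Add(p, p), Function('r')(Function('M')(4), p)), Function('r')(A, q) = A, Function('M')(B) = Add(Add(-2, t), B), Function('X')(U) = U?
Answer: 16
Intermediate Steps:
t = -3 (t = Add(-3, 0) = -3)
Function('M')(B) = Add(-5, B) (Function('M')(B) = Add(Add(-2, -3), B) = Add(-5, B))
Function('K')(p) = Add(-1, Mul(2, p)) (Function('K')(p) = Add(Add(p, p), Add(-5, 4)) = Add(Mul(2, p), -1) = Add(-1, Mul(2, p)))
Pow(Add(Add(Add(3, -4), Function('X')(4)), Function('K')(-3)), 2) = Pow(Add(Add(Add(3, -4), 4), Add(-1, Mul(2, -3))), 2) = Pow(Add(Add(-1, 4), Add(-1, -6)), 2) = Pow(Add(3, -7), 2) = Pow(-4, 2) = 16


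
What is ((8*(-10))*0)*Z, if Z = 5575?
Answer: 0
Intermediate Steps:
((8*(-10))*0)*Z = ((8*(-10))*0)*5575 = -80*0*5575 = 0*5575 = 0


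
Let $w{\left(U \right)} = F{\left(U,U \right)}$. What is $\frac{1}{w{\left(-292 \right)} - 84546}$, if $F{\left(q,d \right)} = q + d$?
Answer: $- \frac{1}{85130} \approx -1.1747 \cdot 10^{-5}$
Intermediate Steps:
$F{\left(q,d \right)} = d + q$
$w{\left(U \right)} = 2 U$ ($w{\left(U \right)} = U + U = 2 U$)
$\frac{1}{w{\left(-292 \right)} - 84546} = \frac{1}{2 \left(-292\right) - 84546} = \frac{1}{-584 - 84546} = \frac{1}{-85130} = - \frac{1}{85130}$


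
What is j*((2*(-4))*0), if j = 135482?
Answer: 0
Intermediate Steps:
j*((2*(-4))*0) = 135482*((2*(-4))*0) = 135482*(-8*0) = 135482*0 = 0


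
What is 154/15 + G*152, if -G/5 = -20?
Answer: 228154/15 ≈ 15210.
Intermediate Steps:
G = 100 (G = -5*(-20) = 100)
154/15 + G*152 = 154/15 + 100*152 = 154*(1/15) + 15200 = 154/15 + 15200 = 228154/15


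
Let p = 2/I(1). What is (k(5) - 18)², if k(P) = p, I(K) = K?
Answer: 256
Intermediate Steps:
p = 2 (p = 2/1 = 2*1 = 2)
k(P) = 2
(k(5) - 18)² = (2 - 18)² = (-16)² = 256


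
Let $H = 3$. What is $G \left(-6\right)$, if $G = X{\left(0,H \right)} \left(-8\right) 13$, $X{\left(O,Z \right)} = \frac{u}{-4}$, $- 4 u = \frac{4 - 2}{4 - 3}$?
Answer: $78$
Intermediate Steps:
$u = - \frac{1}{2}$ ($u = - \frac{\left(4 - 2\right) \frac{1}{4 - 3}}{4} = - \frac{2 \cdot 1^{-1}}{4} = - \frac{2 \cdot 1}{4} = \left(- \frac{1}{4}\right) 2 = - \frac{1}{2} \approx -0.5$)
$X{\left(O,Z \right)} = \frac{1}{8}$ ($X{\left(O,Z \right)} = - \frac{1}{2 \left(-4\right)} = \left(- \frac{1}{2}\right) \left(- \frac{1}{4}\right) = \frac{1}{8}$)
$G = -13$ ($G = \frac{1}{8} \left(-8\right) 13 = \left(-1\right) 13 = -13$)
$G \left(-6\right) = \left(-13\right) \left(-6\right) = 78$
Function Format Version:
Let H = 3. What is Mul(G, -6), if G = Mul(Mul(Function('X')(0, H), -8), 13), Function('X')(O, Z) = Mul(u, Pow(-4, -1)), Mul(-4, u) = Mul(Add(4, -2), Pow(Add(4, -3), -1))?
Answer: 78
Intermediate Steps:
u = Rational(-1, 2) (u = Mul(Rational(-1, 4), Mul(Add(4, -2), Pow(Add(4, -3), -1))) = Mul(Rational(-1, 4), Mul(2, Pow(1, -1))) = Mul(Rational(-1, 4), Mul(2, 1)) = Mul(Rational(-1, 4), 2) = Rational(-1, 2) ≈ -0.50000)
Function('X')(O, Z) = Rational(1, 8) (Function('X')(O, Z) = Mul(Rational(-1, 2), Pow(-4, -1)) = Mul(Rational(-1, 2), Rational(-1, 4)) = Rational(1, 8))
G = -13 (G = Mul(Mul(Rational(1, 8), -8), 13) = Mul(-1, 13) = -13)
Mul(G, -6) = Mul(-13, -6) = 78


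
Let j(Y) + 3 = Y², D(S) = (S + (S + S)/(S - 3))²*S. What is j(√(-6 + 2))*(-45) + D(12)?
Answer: 8689/3 ≈ 2896.3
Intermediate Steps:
D(S) = S*(S + 2*S/(-3 + S))² (D(S) = (S + (2*S)/(-3 + S))²*S = (S + 2*S/(-3 + S))²*S = S*(S + 2*S/(-3 + S))²)
j(Y) = -3 + Y²
j(√(-6 + 2))*(-45) + D(12) = (-3 + (√(-6 + 2))²)*(-45) + 12³*(-1 + 12)²/(-3 + 12)² = (-3 + (√(-4))²)*(-45) + 1728*11²/9² = (-3 + (2*I)²)*(-45) + 1728*121*(1/81) = (-3 - 4)*(-45) + 7744/3 = -7*(-45) + 7744/3 = 315 + 7744/3 = 8689/3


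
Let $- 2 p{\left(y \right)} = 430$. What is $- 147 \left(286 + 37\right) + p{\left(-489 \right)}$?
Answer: $-47696$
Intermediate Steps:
$p{\left(y \right)} = -215$ ($p{\left(y \right)} = \left(- \frac{1}{2}\right) 430 = -215$)
$- 147 \left(286 + 37\right) + p{\left(-489 \right)} = - 147 \left(286 + 37\right) - 215 = \left(-147\right) 323 - 215 = -47481 - 215 = -47696$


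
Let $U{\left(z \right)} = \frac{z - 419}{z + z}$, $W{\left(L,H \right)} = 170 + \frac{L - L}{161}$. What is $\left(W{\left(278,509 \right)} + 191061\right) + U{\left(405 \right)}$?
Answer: $\frac{77448548}{405} \approx 1.9123 \cdot 10^{5}$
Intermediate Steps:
$W{\left(L,H \right)} = 170$ ($W{\left(L,H \right)} = 170 + 0 \cdot \frac{1}{161} = 170 + 0 = 170$)
$U{\left(z \right)} = \frac{-419 + z}{2 z}$
$\left(W{\left(278,509 \right)} + 191061\right) + U{\left(405 \right)} = \left(170 + 191061\right) + \frac{-419 + 405}{2 \cdot 405} = 191231 + \frac{1}{2} \cdot \frac{1}{405} \left(-14\right) = 191231 - \frac{7}{405} = \frac{77448548}{405}$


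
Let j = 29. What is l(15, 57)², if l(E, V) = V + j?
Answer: 7396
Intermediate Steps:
l(E, V) = 29 + V (l(E, V) = V + 29 = 29 + V)
l(15, 57)² = (29 + 57)² = 86² = 7396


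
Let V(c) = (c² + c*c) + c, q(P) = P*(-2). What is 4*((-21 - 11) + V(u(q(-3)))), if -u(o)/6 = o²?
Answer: 372256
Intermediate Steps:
q(P) = -2*P
u(o) = -6*o²
V(c) = c + 2*c² (V(c) = (c² + c²) + c = 2*c² + c = c + 2*c²)
4*((-21 - 11) + V(u(q(-3)))) = 4*((-21 - 11) + (-6*(-2*(-3))²)*(1 + 2*(-6*(-2*(-3))²))) = 4*(-32 + (-6*6²)*(1 + 2*(-6*6²))) = 4*(-32 + (-6*36)*(1 + 2*(-6*36))) = 4*(-32 - 216*(1 + 2*(-216))) = 4*(-32 - 216*(1 - 432)) = 4*(-32 - 216*(-431)) = 4*(-32 + 93096) = 4*93064 = 372256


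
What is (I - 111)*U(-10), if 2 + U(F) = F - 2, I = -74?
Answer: 2590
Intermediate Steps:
U(F) = -4 + F (U(F) = -2 + (F - 2) = -2 + (-2 + F) = -4 + F)
(I - 111)*U(-10) = (-74 - 111)*(-4 - 10) = -185*(-14) = 2590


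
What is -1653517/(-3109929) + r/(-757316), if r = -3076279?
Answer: 636426126739/138541117092 ≈ 4.5938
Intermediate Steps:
-1653517/(-3109929) + r/(-757316) = -1653517/(-3109929) - 3076279/(-757316) = -1653517*(-1/3109929) - 3076279*(-1/757316) = 1653517/3109929 + 3076279/757316 = 636426126739/138541117092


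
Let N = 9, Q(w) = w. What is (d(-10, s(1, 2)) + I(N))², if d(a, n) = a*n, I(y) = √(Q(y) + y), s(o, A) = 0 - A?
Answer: 418 + 120*√2 ≈ 587.71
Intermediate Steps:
s(o, A) = -A
I(y) = √2*√y (I(y) = √(y + y) = √(2*y) = √2*√y)
(d(-10, s(1, 2)) + I(N))² = (-(-10)*2 + √2*√9)² = (-10*(-2) + √2*3)² = (20 + 3*√2)²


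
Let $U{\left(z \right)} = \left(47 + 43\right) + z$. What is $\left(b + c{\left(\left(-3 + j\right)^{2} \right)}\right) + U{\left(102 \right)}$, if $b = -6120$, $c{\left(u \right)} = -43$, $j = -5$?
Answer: $-5971$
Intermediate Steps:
$U{\left(z \right)} = 90 + z$
$\left(b + c{\left(\left(-3 + j\right)^{2} \right)}\right) + U{\left(102 \right)} = \left(-6120 - 43\right) + \left(90 + 102\right) = -6163 + 192 = -5971$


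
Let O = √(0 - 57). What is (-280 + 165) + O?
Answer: -115 + I*√57 ≈ -115.0 + 7.5498*I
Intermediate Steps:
O = I*√57 (O = √(-57) = I*√57 ≈ 7.5498*I)
(-280 + 165) + O = (-280 + 165) + I*√57 = -115 + I*√57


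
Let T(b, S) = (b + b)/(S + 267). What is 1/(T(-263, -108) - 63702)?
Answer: -159/10129144 ≈ -1.5697e-5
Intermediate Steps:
T(b, S) = 2*b/(267 + S) (T(b, S) = (2*b)/(267 + S) = 2*b/(267 + S))
1/(T(-263, -108) - 63702) = 1/(2*(-263)/(267 - 108) - 63702) = 1/(2*(-263)/159 - 63702) = 1/(2*(-263)*(1/159) - 63702) = 1/(-526/159 - 63702) = 1/(-10129144/159) = -159/10129144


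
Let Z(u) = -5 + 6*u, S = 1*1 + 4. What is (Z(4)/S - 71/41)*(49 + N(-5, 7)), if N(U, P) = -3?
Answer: 19504/205 ≈ 95.141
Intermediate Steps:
S = 5 (S = 1 + 4 = 5)
(Z(4)/S - 71/41)*(49 + N(-5, 7)) = ((-5 + 6*4)/5 - 71/41)*(49 - 3) = ((-5 + 24)*(1/5) - 71*1/41)*46 = (19*(1/5) - 71/41)*46 = (19/5 - 71/41)*46 = (424/205)*46 = 19504/205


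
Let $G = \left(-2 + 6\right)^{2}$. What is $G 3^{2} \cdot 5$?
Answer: $720$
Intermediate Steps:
$G = 16$ ($G = 4^{2} = 16$)
$G 3^{2} \cdot 5 = 16 \cdot 3^{2} \cdot 5 = 16 \cdot 9 \cdot 5 = 144 \cdot 5 = 720$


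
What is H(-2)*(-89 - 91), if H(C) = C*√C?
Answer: 360*I*√2 ≈ 509.12*I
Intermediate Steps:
H(C) = C^(3/2)
H(-2)*(-89 - 91) = (-2)^(3/2)*(-89 - 91) = -2*I*√2*(-180) = 360*I*√2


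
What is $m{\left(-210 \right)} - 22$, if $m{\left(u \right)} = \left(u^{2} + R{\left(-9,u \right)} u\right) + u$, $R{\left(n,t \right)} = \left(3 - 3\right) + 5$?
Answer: $42818$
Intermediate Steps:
$R{\left(n,t \right)} = 5$ ($R{\left(n,t \right)} = 0 + 5 = 5$)
$m{\left(u \right)} = u^{2} + 6 u$ ($m{\left(u \right)} = \left(u^{2} + 5 u\right) + u = u^{2} + 6 u$)
$m{\left(-210 \right)} - 22 = - 210 \left(6 - 210\right) - 22 = \left(-210\right) \left(-204\right) - 22 = 42840 - 22 = 42818$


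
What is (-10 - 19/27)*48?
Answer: -4624/9 ≈ -513.78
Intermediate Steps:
(-10 - 19/27)*48 = -289/27*48 = -4624/9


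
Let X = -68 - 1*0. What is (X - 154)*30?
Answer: -6660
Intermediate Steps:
X = -68 (X = -68 + 0 = -68)
(X - 154)*30 = (-68 - 154)*30 = -222*30 = -6660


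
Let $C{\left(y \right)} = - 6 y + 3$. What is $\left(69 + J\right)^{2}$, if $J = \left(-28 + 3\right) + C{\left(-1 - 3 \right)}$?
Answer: $5041$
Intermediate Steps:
$C{\left(y \right)} = 3 - 6 y$
$J = 2$ ($J = \left(-28 + 3\right) - \left(-3 + 6 \left(-1 - 3\right)\right) = -25 + \left(3 - -24\right) = -25 + \left(3 + 24\right) = -25 + 27 = 2$)
$\left(69 + J\right)^{2} = \left(69 + 2\right)^{2} = 71^{2} = 5041$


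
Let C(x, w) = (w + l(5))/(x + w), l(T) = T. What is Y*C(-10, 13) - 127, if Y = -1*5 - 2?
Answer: -169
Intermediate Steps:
C(x, w) = (5 + w)/(w + x) (C(x, w) = (w + 5)/(x + w) = (5 + w)/(w + x))
Y = -7 (Y = -5 - 2 = -7)
Y*C(-10, 13) - 127 = -7*(5 + 13)/(13 - 10) - 127 = -7*18/3 - 127 = -7*6 - 127 = -42 - 127 = -169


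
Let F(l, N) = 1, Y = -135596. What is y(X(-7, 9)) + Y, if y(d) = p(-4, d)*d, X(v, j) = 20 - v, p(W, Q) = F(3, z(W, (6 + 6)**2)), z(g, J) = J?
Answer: -135569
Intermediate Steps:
p(W, Q) = 1
y(d) = d (y(d) = 1*d = d)
y(X(-7, 9)) + Y = (20 - 1*(-7)) - 135596 = (20 + 7) - 135596 = 27 - 135596 = -135569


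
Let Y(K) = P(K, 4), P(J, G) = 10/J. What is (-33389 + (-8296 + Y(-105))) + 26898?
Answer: -310529/21 ≈ -14787.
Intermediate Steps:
Y(K) = 10/K
(-33389 + (-8296 + Y(-105))) + 26898 = (-33389 + (-8296 + 10/(-105))) + 26898 = (-33389 + (-8296 + 10*(-1/105))) + 26898 = (-33389 + (-8296 - 2/21)) + 26898 = (-33389 - 174218/21) + 26898 = -875387/21 + 26898 = -310529/21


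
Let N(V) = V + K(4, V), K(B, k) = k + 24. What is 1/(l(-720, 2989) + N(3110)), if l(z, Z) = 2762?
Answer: 1/9006 ≈ 0.00011104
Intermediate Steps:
K(B, k) = 24 + k
N(V) = 24 + 2*V (N(V) = V + (24 + V) = 24 + 2*V)
1/(l(-720, 2989) + N(3110)) = 1/(2762 + (24 + 2*3110)) = 1/(2762 + (24 + 6220)) = 1/(2762 + 6244) = 1/9006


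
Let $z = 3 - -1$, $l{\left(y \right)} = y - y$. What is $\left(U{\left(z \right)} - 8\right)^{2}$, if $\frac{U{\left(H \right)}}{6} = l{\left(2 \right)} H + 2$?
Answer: $16$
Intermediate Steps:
$l{\left(y \right)} = 0$
$z = 4$ ($z = 3 + 1 = 4$)
$U{\left(H \right)} = 12$ ($U{\left(H \right)} = 6 \left(0 H + 2\right) = 6 \left(0 + 2\right) = 6 \cdot 2 = 12$)
$\left(U{\left(z \right)} - 8\right)^{2} = \left(12 - 8\right)^{2} = 4^{2} = 16$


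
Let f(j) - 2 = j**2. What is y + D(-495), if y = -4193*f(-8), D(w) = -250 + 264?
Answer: -276724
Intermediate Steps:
D(w) = 14
f(j) = 2 + j**2
y = -276738 (y = -4193*(2 + (-8)**2) = -4193*(2 + 64) = -4193*66 = -276738)
y + D(-495) = -276738 + 14 = -276724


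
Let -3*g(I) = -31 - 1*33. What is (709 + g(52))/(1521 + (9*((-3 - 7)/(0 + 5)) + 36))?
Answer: 2191/4617 ≈ 0.47455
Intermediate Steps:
g(I) = 64/3 (g(I) = -(-31 - 1*33)/3 = -(-31 - 33)/3 = -⅓*(-64) = 64/3)
(709 + g(52))/(1521 + (9*((-3 - 7)/(0 + 5)) + 36)) = (709 + 64/3)/(1521 + (9*((-3 - 7)/(0 + 5)) + 36)) = 2191/(3*(1521 + (9*(-10/5) + 36))) = 2191/(3*(1521 + (9*(-10*⅕) + 36))) = 2191/(3*(1521 + (9*(-2) + 36))) = 2191/(3*(1521 + (-18 + 36))) = 2191/(3*(1521 + 18)) = (2191/3)/1539 = (2191/3)*(1/1539) = 2191/4617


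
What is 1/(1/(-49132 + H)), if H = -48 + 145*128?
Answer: -30620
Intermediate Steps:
H = 18512 (H = -48 + 18560 = 18512)
1/(1/(-49132 + H)) = 1/(1/(-49132 + 18512)) = 1/(1/(-30620)) = 1/(-1/30620) = -30620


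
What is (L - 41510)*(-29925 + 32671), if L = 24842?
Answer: -45770328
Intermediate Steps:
(L - 41510)*(-29925 + 32671) = (24842 - 41510)*(-29925 + 32671) = -16668*2746 = -45770328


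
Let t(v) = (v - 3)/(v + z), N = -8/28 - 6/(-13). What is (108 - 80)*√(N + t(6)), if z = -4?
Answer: 2*√55510/13 ≈ 36.247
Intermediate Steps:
N = 16/91 (N = -8*1/28 - 6*(-1/13) = -2/7 + 6/13 = 16/91 ≈ 0.17582)
t(v) = (-3 + v)/(-4 + v) (t(v) = (v - 3)/(v - 4) = (-3 + v)/(-4 + v))
(108 - 80)*√(N + t(6)) = (108 - 80)*√(16/91 + (-3 + 6)/(-4 + 6)) = 28*√(16/91 + 3/2) = 28*√(305/182) = 28*(√55510/182) = 2*√55510/13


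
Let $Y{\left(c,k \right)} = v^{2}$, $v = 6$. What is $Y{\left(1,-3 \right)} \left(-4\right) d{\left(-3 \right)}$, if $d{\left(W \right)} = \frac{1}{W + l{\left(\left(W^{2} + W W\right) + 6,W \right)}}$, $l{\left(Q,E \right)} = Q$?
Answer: $- \frac{48}{7} \approx -6.8571$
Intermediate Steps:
$d{\left(W \right)} = \frac{1}{6 + W + 2 W^{2}}$ ($d{\left(W \right)} = \frac{1}{W + \left(\left(W^{2} + W W\right) + 6\right)} = \frac{1}{W + \left(\left(W^{2} + W^{2}\right) + 6\right)} = \frac{1}{W + \left(2 W^{2} + 6\right)} = \frac{1}{W + \left(6 + 2 W^{2}\right)} = \frac{1}{6 + W + 2 W^{2}}$)
$Y{\left(c,k \right)} = 36$ ($Y{\left(c,k \right)} = 6^{2} = 36$)
$Y{\left(1,-3 \right)} \left(-4\right) d{\left(-3 \right)} = \frac{36 \left(-4\right)}{6 - 3 + 2 \left(-3\right)^{2}} = - \frac{144}{6 - 3 + 2 \cdot 9} = - \frac{144}{6 - 3 + 18} = - \frac{144}{21} = \left(-144\right) \frac{1}{21} = - \frac{48}{7}$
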